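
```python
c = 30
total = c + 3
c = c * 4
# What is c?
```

Trace:
`c = 30` → c = 30
`total = c + 3` → total = 33
`c = c * 4` → c = 120
So c = 120

Answer: 120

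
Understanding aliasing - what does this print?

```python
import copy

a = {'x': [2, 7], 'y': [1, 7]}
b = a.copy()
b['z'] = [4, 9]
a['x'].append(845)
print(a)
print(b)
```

Key concept: shallow copy of dict with mutable values.
Step by step:
`a = {'x': [2, 7], 'y': [1, 7]}` → a = {'x': [2, 7], 'y': [1, 7]}
`b = a.copy()` → b = {'x': [2, 7], 'y': [1, 7]}
`b['z'] = [4, 9]` → b = {'x': [2, 7], 'y': [1, 7], 'z': [4, 9]}
`a['x'].append(845)` → a = {'x': [2, 7, 845], 'y': [1, 7]}; b = {'x': [2, 7, 845], 'y': [1, 7], 'z': [4, 9]}
`print(a)` → prints {'x': [2, 7, 845], 'y': [1, 7]}
`print(b)` → prints {'x': [2, 7, 845], 'y': [1, 7], 'z': [4, 9]}

Answer:
{'x': [2, 7, 845], 'y': [1, 7]}
{'x': [2, 7, 845], 'y': [1, 7], 'z': [4, 9]}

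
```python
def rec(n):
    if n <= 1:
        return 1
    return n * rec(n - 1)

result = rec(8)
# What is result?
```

rec(8) = 8 * 7 * 6 * 5 * 4 * 3 * 2 * 1 = 40320

Answer: 40320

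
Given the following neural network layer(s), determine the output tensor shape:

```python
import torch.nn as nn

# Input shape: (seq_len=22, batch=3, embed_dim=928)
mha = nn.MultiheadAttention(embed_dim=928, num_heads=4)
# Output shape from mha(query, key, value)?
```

Input: (22, 3, 928) -> Output: (22, 3, 928)

Answer: (22, 3, 928)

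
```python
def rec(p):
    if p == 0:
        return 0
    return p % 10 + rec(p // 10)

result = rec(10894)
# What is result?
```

Sum of digits of 10894: 4 + 9 + 8 + 0 + 1 = 22

Answer: 22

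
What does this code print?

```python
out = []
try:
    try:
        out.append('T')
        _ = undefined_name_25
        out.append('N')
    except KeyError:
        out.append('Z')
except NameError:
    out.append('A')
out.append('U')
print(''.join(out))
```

Execution trace: 'T' (inner try body) → 'A' (outer except NameError) → 'U' (after the try/except). Output: TAU

Answer: TAU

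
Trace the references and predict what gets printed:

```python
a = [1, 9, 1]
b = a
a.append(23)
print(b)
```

Key concept: basic list aliasing.
Step by step:
`a = [1, 9, 1]` → a = [1, 9, 1]
`b = a` → b = [1, 9, 1] (same object as a)
`a.append(23)` → a = [1, 9, 1, 23] (same object as b); b = [1, 9, 1, 23] (same object as a)
`print(b)` → prints [1, 9, 1, 23]

Answer: [1, 9, 1, 23]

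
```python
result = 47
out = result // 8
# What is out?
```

Trace:
`result = 47` → result = 47
`out = result // 8` → out = 5
So out = 5

Answer: 5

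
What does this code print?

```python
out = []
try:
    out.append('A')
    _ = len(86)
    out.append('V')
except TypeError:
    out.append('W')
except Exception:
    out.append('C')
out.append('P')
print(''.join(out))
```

Execution trace: 'A' (try body) → 'W' (except TypeError) → 'P' (after the try/except). Output: AWP

Answer: AWP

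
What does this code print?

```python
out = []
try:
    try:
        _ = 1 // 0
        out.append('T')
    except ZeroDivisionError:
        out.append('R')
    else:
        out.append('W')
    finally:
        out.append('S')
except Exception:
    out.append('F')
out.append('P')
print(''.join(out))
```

Execution trace: 'R' (inner except ZeroDivisionError) → 'S' (inner finally) → 'P' (after the try/except). Output: RSP

Answer: RSP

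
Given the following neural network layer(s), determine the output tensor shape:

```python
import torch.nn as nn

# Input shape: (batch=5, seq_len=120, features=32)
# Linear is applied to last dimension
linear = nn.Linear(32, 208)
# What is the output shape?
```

Input: (5, 120, 32) -> Output: (5, 120, 208)

Answer: (5, 120, 208)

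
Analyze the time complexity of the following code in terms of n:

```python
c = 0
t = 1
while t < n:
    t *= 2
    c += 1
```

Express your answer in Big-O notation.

Each loop level contributes: log n. Multiplying the contributions gives O(log n).

Answer: O(log n)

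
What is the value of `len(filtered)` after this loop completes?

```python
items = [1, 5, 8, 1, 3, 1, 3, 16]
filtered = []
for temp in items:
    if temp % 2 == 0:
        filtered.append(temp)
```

Count even numbers in [1, 5, 8, 1, 3, 1, 3, 16]
`filtered` takes the values: [] → [8] → [8, 16]
So `len(filtered)` = 2

Answer: 2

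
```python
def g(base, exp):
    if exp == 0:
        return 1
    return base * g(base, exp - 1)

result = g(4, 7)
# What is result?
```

g(4, 7) = 4 * 4 * 4 * 4 * 4 * 4 * 4 = 16384

Answer: 16384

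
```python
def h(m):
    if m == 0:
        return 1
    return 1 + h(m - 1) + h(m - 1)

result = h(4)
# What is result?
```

h(m) = 1 + 2·h(m-1), h(0)=1. Closed form: (1+1)·2^4 - 1 = 31.

Answer: 31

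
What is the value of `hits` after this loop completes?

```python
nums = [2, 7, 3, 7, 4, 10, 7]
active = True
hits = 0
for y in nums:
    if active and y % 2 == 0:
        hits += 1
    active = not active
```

Count even values at even positions
`hits` takes the values: 0 → 1 → 2

Answer: 2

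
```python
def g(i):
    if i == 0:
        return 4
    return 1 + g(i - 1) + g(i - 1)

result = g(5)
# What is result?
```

g(i) = 1 + 2·g(i-1), g(0)=4. Closed form: (4+1)·2^5 - 1 = 159.

Answer: 159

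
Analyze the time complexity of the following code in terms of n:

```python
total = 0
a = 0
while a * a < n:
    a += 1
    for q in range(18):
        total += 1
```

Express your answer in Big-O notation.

Each loop level contributes: √n × 1. Multiplying the contributions gives O(√n).

Answer: O(√n)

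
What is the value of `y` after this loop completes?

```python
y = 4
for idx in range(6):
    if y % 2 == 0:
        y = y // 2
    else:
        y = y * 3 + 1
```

Collatz-style transformation from 4
`y` takes the values: 4 → 2 → 1 → 4 → 2 → 1 → 4

Answer: 4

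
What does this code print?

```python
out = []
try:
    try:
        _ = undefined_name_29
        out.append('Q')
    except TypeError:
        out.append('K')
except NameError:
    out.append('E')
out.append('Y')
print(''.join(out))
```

Execution trace: 'E' (outer except NameError) → 'Y' (after the try/except). Output: EY

Answer: EY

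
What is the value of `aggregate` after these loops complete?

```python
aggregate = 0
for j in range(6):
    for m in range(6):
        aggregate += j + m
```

Sum of all j+m for j,m in 6x6
`aggregate` takes the values: 0 → 1 → 3 → 6 → 10 → 15 → 16 → 18 → 21 → 25 → 30 → 36 → 38 → 41 → 45 → 50 → 56 → 63 → 66 → 70 → 75 → 81 → 88 → 96 → 100 → 105 → 111 → 118 → 126 → 135 → 140 → 146 → 153 → 161 → 170 → 180

Answer: 180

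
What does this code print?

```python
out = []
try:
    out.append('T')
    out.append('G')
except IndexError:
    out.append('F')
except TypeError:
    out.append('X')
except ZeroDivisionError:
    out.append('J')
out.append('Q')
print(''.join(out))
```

Execution trace: 'T' (try body) → 'G' (try body, no exception) → 'Q' (after the try/except). Output: TGQ

Answer: TGQ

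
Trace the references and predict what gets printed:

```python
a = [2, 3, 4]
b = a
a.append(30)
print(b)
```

Key concept: basic list aliasing.
Step by step:
`a = [2, 3, 4]` → a = [2, 3, 4]
`b = a` → b = [2, 3, 4] (same object as a)
`a.append(30)` → a = [2, 3, 4, 30] (same object as b); b = [2, 3, 4, 30] (same object as a)
`print(b)` → prints [2, 3, 4, 30]

Answer: [2, 3, 4, 30]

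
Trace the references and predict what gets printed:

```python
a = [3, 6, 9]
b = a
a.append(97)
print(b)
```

Key concept: basic list aliasing.
Step by step:
`a = [3, 6, 9]` → a = [3, 6, 9]
`b = a` → b = [3, 6, 9] (same object as a)
`a.append(97)` → a = [3, 6, 9, 97] (same object as b); b = [3, 6, 9, 97] (same object as a)
`print(b)` → prints [3, 6, 9, 97]

Answer: [3, 6, 9, 97]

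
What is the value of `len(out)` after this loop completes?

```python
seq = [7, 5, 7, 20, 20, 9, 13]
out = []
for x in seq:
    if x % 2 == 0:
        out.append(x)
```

Count even numbers in [7, 5, 7, 20, 20, 9, 13]
`out` takes the values: [] → [20] → [20, 20]
So `len(out)` = 2

Answer: 2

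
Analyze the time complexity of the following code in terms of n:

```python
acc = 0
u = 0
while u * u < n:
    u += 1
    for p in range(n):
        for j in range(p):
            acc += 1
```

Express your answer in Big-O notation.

Each loop level contributes: √n × n × n. Multiplying the contributions gives O(n^2√n).

Answer: O(n^2√n)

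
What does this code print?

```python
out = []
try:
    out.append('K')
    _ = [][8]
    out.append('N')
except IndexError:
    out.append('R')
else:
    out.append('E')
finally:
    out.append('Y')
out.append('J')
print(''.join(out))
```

Execution trace: 'K' (try body) → 'R' (except IndexError) → 'Y' (finally) → 'J' (after the try/except). Output: KRYJ

Answer: KRYJ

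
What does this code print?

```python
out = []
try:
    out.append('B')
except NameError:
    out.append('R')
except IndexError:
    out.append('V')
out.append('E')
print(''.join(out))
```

Execution trace: 'B' (try body, no exception) → 'E' (after the try/except). Output: BE

Answer: BE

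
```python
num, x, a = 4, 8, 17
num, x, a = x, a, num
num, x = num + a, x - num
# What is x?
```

Trace:
`num, x, a = 4, 8, 17` → num = 4; x = 8; a = 17
`num, x, a = x, a, num` → num = 8; x = 17; a = 4
`num, x = num + a, x - num` → num = 12; x = 9
So x = 9

Answer: 9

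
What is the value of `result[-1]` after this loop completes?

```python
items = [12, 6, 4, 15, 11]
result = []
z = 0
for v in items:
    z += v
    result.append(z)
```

Cumulative sum ends at 48
`result` takes the values: [] → [12] → [12, 18] → [12, 18, 22] → [12, 18, 22, 37] → [12, 18, 22, 37, 48]
So `result[-1]` = 48

Answer: 48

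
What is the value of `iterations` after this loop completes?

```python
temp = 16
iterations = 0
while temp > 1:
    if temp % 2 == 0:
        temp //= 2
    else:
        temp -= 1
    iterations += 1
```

Steps to reduce 16 to 1
`iterations` takes the values: 0 → 1 → 2 → 3 → 4

Answer: 4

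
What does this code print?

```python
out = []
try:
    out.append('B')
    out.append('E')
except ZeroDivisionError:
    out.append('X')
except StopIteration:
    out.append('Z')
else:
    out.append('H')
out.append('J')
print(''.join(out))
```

Execution trace: 'B' (try body) → 'E' (try body, no exception) → 'H' (else) → 'J' (after the try/except). Output: BEHJ

Answer: BEHJ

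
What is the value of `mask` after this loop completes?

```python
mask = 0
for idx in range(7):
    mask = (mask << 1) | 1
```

Build 7 consecutive 1-bits: 0b1111111
`mask` takes the values: 0 → 1 → 3 → 7 → 15 → 31 → 63 → 127

Answer: 127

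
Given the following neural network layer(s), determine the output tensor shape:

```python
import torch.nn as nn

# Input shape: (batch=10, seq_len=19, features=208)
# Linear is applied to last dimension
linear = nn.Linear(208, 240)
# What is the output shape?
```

Input: (10, 19, 208) -> Output: (10, 19, 240)

Answer: (10, 19, 240)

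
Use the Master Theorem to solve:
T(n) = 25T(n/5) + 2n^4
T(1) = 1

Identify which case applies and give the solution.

a=25, b=5, f(n)=2n^4. log_5(25) = 2. Since c=4 > 2 and the regularity condition holds (25(n/5)^4 = (25/5^4)n^4 with 25/5^4 < 1), Case 3 applies: T(n) = Θ(f(n)) = O(n^4).

Answer: O(n^4) - Case 3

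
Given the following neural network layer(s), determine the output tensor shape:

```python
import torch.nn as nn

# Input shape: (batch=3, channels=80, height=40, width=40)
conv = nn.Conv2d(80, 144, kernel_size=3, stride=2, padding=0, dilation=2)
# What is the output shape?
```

Input: (3, 80, 40, 40) -> Output: (3, 144, 18, 18)

Answer: (3, 144, 18, 18)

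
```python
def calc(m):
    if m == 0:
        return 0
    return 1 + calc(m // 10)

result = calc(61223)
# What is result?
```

Count of digits of 61223: 5

Answer: 5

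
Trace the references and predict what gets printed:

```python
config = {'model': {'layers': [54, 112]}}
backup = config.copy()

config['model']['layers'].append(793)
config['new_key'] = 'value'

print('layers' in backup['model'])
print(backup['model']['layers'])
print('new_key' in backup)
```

Key concept: shallow copy gotcha with nested dict.
Step by step:
`config = {'model': {'layers': [54, 112]}}` → config = {'model': {'layers': [54, 112]}}
`backup = config.copy()` → backup = {'model': {'layers': [54, 112]}}
`config['model']['layers'].append(793)` → config = {'model': {'layers': [54, 112, 793]}}; backup = {'model': {'layers': [54, 112, 793]}}
`config['new_key'] = 'value'` → config = {'model': {'layers': [54, 112, 793]}, 'new_key': 'value'}
`print('layers' in backup['model'])` → prints True
`print(backup['model']['layers'])` → prints [54, 112, 793]
`print('new_key' in backup)` → prints False

Answer:
True
[54, 112, 793]
False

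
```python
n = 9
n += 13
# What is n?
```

Trace:
`n = 9` → n = 9
`n += 13` → n = 22
So n = 22

Answer: 22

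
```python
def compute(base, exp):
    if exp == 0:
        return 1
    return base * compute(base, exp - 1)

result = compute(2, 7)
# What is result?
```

compute(2, 7) = 2 * 2 * 2 * 2 * 2 * 2 * 2 = 128

Answer: 128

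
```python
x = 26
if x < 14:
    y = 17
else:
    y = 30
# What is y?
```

Trace:
`x = 26` → x = 26
`if x < 14: ...` → x < 14 is False, take else branch → y = 30
So y = 30

Answer: 30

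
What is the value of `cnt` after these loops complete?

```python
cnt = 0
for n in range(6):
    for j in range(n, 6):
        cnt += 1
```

Upper triangle: 6 + 5 + ... + 1
`cnt` takes the values: 0 → 1 → 2 → 3 → 4 → 5 → 6 → 7 → 8 → 9 → 10 → 11 → 12 → 13 → 14 → 15 → 16 → 17 → 18 → 19 → 20 → 21

Answer: 21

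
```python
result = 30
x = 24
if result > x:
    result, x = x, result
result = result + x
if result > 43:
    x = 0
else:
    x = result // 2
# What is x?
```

Trace:
`result = 30` → result = 30
`x = 24` → x = 24
`if result > x: ...` → result > x is True → result = 24; x = 30
`result = result + x` → result = 54
`if result > 43: ...` → result > 43 is True → x = 0
So x = 0

Answer: 0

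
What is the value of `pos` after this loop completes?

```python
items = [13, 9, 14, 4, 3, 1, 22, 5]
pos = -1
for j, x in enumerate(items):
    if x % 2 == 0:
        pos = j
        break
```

First even number index in [13, 9, 14, 4, 3, 1, 22, 5]
`pos` takes the values: -1 → 2

Answer: 2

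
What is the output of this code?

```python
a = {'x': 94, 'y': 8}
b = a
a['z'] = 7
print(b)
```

Key concept: dict aliasing.
Step by step:
`a = {'x': 94, 'y': 8}` → a = {'x': 94, 'y': 8}
`b = a` → b = {'x': 94, 'y': 8} (same object as a)
`a['z'] = 7` → a = {'x': 94, 'y': 8, 'z': 7} (same object as b); b = {'x': 94, 'y': 8, 'z': 7} (same object as a)
`print(b)` → prints {'x': 94, 'y': 8, 'z': 7}

Answer: {'x': 94, 'y': 8, 'z': 7}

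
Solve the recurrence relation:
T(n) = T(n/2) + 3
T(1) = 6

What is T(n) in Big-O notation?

Each step divides n by 2 and adds 3. After log_2(n) steps we reach T(1)=6. So T(n) = 3·log_2(n) + 6 = O(log n).

Answer: O(log n)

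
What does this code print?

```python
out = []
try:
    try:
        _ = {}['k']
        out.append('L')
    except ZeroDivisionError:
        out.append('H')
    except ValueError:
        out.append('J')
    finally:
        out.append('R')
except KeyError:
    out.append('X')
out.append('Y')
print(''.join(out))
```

Execution trace: 'R' (inner finally) → 'X' (outer except KeyError) → 'Y' (after the try/except). Output: RXY

Answer: RXY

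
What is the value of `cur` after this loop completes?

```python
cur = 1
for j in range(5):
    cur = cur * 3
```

Multiply by 3, 5 times: 1 * 3^5 = 243
`cur` takes the values: 1 → 3 → 9 → 27 → 81 → 243

Answer: 243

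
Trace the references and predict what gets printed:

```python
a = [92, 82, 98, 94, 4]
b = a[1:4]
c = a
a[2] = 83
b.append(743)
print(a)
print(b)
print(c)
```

Key concept: slice vs alias.
Step by step:
`a = [92, 82, 98, 94, 4]` → a = [92, 82, 98, 94, 4]
`b = a[1:4]` → b = [82, 98, 94]
`c = a` → c = [92, 82, 98, 94, 4] (same object as a)
`a[2] = 83` → a = [92, 82, 83, 94, 4] (same object as c); c = [92, 82, 83, 94, 4] (same object as a)
`b.append(743)` → b = [82, 98, 94, 743]
`print(a)` → prints [92, 82, 83, 94, 4]
`print(b)` → prints [82, 98, 94, 743]
`print(c)` → prints [92, 82, 83, 94, 4]

Answer:
[92, 82, 83, 94, 4]
[82, 98, 94, 743]
[92, 82, 83, 94, 4]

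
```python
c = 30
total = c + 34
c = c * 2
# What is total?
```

Trace:
`c = 30` → c = 30
`total = c + 34` → total = 64
`c = c * 2` → c = 60
So total = 64

Answer: 64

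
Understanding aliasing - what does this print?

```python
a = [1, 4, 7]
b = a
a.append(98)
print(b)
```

Key concept: basic list aliasing.
Step by step:
`a = [1, 4, 7]` → a = [1, 4, 7]
`b = a` → b = [1, 4, 7] (same object as a)
`a.append(98)` → a = [1, 4, 7, 98] (same object as b); b = [1, 4, 7, 98] (same object as a)
`print(b)` → prints [1, 4, 7, 98]

Answer: [1, 4, 7, 98]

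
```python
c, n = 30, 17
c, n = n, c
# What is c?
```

Trace:
`c, n = 30, 17` → c = 30; n = 17
`c, n = n, c` → c = 17; n = 30
So c = 17

Answer: 17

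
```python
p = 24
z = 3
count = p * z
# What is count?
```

Trace:
`p = 24` → p = 24
`z = 3` → z = 3
`count = p * z` → count = 72
So count = 72

Answer: 72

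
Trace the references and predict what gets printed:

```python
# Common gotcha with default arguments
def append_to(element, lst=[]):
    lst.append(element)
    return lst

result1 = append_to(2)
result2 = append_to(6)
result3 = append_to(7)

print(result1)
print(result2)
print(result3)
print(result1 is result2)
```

Key concept: mutable default argument gotcha.
Step by step:
`result1 = append_to(2)` → result1 = [2]
`result2 = append_to(6)` → result1 = [2, 6] (same object as result2); result2 = [2, 6] (same object as result1)
`result3 = append_to(7)` → result1 = [2, 6, 7] (same object as result2, result3); result2 = [2, 6, 7] (same object as result1, result3); result3 = [2, 6, 7] (same object as result1, result2)
`print(result1)` → prints [2, 6, 7]
`print(result2)` → prints [2, 6, 7]
`print(result3)` → prints [2, 6, 7]
`print(result1 is result2)` → prints True

Answer:
[2, 6, 7]
[2, 6, 7]
[2, 6, 7]
True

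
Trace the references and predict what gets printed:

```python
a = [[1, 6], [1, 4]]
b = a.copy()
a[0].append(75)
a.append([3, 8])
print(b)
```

Key concept: shallow copy with nested lists.
Step by step:
`a = [[1, 6], [1, 4]]` → a = [[1, 6], [1, 4]]
`b = a.copy()` → b = [[1, 6], [1, 4]]
`a[0].append(75)` → a = [[1, 6, 75], [1, 4]]; b = [[1, 6, 75], [1, 4]]
`a.append([3, 8])` → a = [[1, 6, 75], [1, 4], [3, 8]]
`print(b)` → prints [[1, 6, 75], [1, 4]]

Answer: [[1, 6, 75], [1, 4]]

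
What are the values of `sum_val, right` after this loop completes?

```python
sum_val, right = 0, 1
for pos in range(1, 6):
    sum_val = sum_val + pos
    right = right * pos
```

Sum and factorial of 1 to 5
`sum_val, right` takes the values: (0, 1) → (1, 1) → (3, 1) → (3, 2) → (6, 2) → (6, 6) → (10, 6) → (10, 24) → (15, 24) → (15, 120)

Answer: 15, 120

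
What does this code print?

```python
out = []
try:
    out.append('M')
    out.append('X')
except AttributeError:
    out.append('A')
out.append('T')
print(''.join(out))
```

Execution trace: 'M' (try body) → 'X' (try body, no exception) → 'T' (after the try/except). Output: MXT

Answer: MXT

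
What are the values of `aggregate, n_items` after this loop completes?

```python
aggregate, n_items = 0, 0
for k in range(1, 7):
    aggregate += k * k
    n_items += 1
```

Sum of squares and count
`aggregate, n_items` takes the values: (0, 0) → (1, 0) → (1, 1) → (5, 1) → (5, 2) → (14, 2) → (14, 3) → (30, 3) → (30, 4) → (55, 4) → (55, 5) → (91, 5) → (91, 6)

Answer: 91, 6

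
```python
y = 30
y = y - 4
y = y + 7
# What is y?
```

Trace:
`y = 30` → y = 30
`y = y - 4` → y = 26
`y = y + 7` → y = 33
So y = 33

Answer: 33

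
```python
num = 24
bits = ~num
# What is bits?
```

Trace:
`num = 24` → num = 24
`bits = ~num` → bits = -25
So bits = -25

Answer: -25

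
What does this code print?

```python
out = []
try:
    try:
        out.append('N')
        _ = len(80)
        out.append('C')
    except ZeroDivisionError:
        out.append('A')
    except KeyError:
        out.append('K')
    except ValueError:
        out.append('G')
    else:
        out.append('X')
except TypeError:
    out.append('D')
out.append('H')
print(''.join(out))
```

Execution trace: 'N' (try body) → 'D' (outer except TypeError) → 'H' (after the try/except). Output: NDH

Answer: NDH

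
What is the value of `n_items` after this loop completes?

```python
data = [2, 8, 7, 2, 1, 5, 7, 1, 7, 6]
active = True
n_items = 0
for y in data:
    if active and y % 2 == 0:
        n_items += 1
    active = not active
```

Count even values at even positions
`n_items` takes the values: 0 → 1

Answer: 1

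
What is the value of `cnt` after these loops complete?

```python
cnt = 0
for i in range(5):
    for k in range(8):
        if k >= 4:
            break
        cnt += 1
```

Inner breaks at 4, outer runs 5 times
`cnt` takes the values: 0 → 1 → 2 → 3 → 4 → 5 → 6 → 7 → 8 → 9 → 10 → 11 → 12 → 13 → 14 → 15 → 16 → 17 → 18 → 19 → 20

Answer: 20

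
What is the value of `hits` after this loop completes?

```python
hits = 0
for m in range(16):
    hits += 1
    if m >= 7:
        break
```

Loop breaks when m reaches 7, hits is 8
`hits` takes the values: 0 → 1 → 2 → 3 → 4 → 5 → 6 → 7 → 8

Answer: 8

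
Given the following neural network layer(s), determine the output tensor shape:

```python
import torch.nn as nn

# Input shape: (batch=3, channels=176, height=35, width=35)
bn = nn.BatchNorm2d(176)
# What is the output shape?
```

Input: (3, 176, 35, 35) -> Output: (3, 176, 35, 35)

Answer: (3, 176, 35, 35)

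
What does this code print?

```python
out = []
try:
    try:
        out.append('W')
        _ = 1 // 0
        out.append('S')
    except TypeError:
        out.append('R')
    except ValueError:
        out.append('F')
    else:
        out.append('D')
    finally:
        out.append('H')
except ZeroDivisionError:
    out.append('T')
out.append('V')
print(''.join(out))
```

Execution trace: 'W' (try body) → 'H' (finally) → 'T' (outer except ZeroDivisionError) → 'V' (after the try/except). Output: WHTV

Answer: WHTV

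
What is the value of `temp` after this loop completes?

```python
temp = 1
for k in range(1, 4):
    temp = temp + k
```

Start at 1, add 1 through 3
`temp` takes the values: 1 → 2 → 4 → 7

Answer: 7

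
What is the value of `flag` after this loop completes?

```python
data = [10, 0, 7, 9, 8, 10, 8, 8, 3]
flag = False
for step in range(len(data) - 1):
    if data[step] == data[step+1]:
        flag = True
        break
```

Check consecutive duplicates in [10, 0, 7, 9, 8, 10, 8, 8, 3]
`flag` takes the values: False → True

Answer: True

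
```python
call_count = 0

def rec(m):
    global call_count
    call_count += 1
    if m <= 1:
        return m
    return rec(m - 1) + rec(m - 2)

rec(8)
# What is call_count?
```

Calls(m) = 1 + Calls(m-1) + Calls(m-2); Calls(0)=Calls(1)=1. For m=8 this gives 67.

Answer: 67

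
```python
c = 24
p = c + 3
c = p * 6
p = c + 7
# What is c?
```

Trace:
`c = 24` → c = 24
`p = c + 3` → p = 27
`c = p * 6` → c = 162
`p = c + 7` → p = 169
So c = 162

Answer: 162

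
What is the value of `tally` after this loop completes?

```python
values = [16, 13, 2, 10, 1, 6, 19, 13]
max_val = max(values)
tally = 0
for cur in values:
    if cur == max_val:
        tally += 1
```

Count of max value 19 in [16, 13, 2, 10, 1, 6, 19, 13]
`tally` takes the values: 0 → 1

Answer: 1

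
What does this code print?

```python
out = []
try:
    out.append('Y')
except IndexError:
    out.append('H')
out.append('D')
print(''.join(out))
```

Execution trace: 'Y' (try body, no exception) → 'D' (after the try/except). Output: YD

Answer: YD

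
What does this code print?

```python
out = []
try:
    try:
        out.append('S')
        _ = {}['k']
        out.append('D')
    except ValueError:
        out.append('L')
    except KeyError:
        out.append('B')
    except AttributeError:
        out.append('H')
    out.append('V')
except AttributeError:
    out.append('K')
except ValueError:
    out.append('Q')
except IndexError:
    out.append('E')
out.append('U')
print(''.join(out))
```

Execution trace: 'S' (inner try body) → 'B' (inner except KeyError) → 'V' (try body, no exception) → 'U' (after the try/except). Output: SBVU

Answer: SBVU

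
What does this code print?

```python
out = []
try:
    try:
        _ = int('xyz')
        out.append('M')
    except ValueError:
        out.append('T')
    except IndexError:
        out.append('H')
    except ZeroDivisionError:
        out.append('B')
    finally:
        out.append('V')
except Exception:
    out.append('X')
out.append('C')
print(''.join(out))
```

Execution trace: 'T' (inner except ValueError) → 'V' (inner finally) → 'C' (after the try/except). Output: TVC

Answer: TVC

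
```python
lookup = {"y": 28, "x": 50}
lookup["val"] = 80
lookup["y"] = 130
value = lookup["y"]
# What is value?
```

Trace:
`lookup = {"y": 28, "x": 50}` → lookup = {'y': 28, 'x': 50}
`lookup["val"] = 80` → lookup = {'y': 28, 'x': 50, 'val': 80}
`lookup["y"] = 130` → lookup = {'y': 130, 'x': 50, 'val': 80}
`value = lookup["y"]` → value = 130
So value = 130

Answer: 130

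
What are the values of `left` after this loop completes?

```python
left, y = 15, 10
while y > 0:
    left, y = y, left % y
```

GCD of 15 and 10
`left` takes the values: 15 → 10 → 5

Answer: 5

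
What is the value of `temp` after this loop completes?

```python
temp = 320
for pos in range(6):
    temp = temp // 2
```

Halve 6 times: 320 // 2^6 = 5
`temp` takes the values: 320 → 160 → 80 → 40 → 20 → 10 → 5

Answer: 5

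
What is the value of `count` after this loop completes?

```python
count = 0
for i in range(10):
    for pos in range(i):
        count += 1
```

Triangle number: 0+1+2+...+9
`count` takes the values: 0 → 1 → 2 → 3 → 4 → 5 → 6 → 7 → 8 → 9 → 10 → 11 → 12 → 13 → 14 → 15 → 16 → 17 → 18 → 19 → 20 → 21 → 22 → 23 → 24 → 25 → 26 → 27 → 28 → 29 → … → 41 → 42 → 43 → 44 → 45

Answer: 45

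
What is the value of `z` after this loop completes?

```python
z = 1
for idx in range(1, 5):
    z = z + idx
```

Start at 1, add 1 through 4
`z` takes the values: 1 → 2 → 4 → 7 → 11

Answer: 11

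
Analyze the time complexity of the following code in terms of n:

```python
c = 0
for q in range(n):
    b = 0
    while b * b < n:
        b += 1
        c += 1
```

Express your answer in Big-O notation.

Each loop level contributes: n × √n. Multiplying the contributions gives O(n√n).

Answer: O(n√n)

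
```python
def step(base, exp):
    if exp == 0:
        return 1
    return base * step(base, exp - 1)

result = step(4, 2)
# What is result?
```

step(4, 2) = 4 * 4 = 16

Answer: 16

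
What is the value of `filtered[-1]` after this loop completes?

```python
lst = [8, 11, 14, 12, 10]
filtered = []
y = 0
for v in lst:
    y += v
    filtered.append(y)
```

Cumulative sum ends at 55
`filtered` takes the values: [] → [8] → [8, 19] → [8, 19, 33] → [8, 19, 33, 45] → [8, 19, 33, 45, 55]
So `filtered[-1]` = 55

Answer: 55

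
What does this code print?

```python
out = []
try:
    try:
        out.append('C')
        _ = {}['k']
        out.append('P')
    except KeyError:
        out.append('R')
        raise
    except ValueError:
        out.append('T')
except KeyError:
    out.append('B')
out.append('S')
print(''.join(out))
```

Execution trace: 'C' (inner try body) → 'R' (inner except KeyError) → 'B' (outer except KeyError) → 'S' (after the try/except). Output: CRBS

Answer: CRBS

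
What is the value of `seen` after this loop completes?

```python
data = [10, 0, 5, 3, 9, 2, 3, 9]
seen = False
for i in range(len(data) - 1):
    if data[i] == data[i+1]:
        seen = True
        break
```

Check consecutive duplicates in [10, 0, 5, 3, 9, 2, 3, 9]
`seen` takes the values: False

Answer: False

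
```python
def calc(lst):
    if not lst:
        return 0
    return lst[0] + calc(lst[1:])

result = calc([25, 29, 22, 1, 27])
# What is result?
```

25 + 29 + 22 + 1 + 27 + 0 = 104

Answer: 104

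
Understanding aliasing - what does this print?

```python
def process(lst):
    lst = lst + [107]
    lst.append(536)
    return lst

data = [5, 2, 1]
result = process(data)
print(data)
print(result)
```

Key concept: rebinding parameter vs mutation.
Step by step:
`data = [5, 2, 1]` → data = [5, 2, 1]
`result = process(data)` → result = [5, 2, 1, 107, 536]
`print(data)` → prints [5, 2, 1]
`print(result)` → prints [5, 2, 1, 107, 536]

Answer:
[5, 2, 1]
[5, 2, 1, 107, 536]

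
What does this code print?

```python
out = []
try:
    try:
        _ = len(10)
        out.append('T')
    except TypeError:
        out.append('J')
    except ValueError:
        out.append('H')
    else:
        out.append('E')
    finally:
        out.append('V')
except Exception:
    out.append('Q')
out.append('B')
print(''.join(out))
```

Execution trace: 'J' (inner except TypeError) → 'V' (inner finally) → 'B' (after the try/except). Output: JVB

Answer: JVB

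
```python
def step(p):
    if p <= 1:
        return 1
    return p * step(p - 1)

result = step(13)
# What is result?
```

step(13) = 13 * 12 * 11 * 10 * 9 * 8 * 7 * 6 * 5 * 4 * 3 * 2 * 1 = 6227020800

Answer: 6227020800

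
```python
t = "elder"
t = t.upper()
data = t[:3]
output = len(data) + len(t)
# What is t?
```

Trace:
`t = "elder"` → t = 'elder'
`t = t.upper()` → t = 'ELDER'
`data = t[:3]` → data = 'ELD'
`output = len(data) + len(t)` → output = 8
So t = 'ELDER'

Answer: 'ELDER'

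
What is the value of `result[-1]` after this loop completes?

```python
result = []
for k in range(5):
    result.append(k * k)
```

Last element of squares 0 to 4
`result` takes the values: [] → [0] → [0, 1] → [0, 1, 4] → [0, 1, 4, 9] → [0, 1, 4, 9, 16]
So `result[-1]` = 16

Answer: 16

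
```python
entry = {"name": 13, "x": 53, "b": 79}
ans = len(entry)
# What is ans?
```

Trace:
`entry = {"name": 13, "x": 53, "b": 79}` → entry = {'name': 13, 'x': 53, 'b': 79}
`ans = len(entry)` → ans = 3
So ans = 3

Answer: 3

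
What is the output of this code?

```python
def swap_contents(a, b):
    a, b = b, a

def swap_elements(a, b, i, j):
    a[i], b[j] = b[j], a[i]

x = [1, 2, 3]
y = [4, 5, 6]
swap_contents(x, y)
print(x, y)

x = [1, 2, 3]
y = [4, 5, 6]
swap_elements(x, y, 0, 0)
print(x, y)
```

Key concept: parameter rebinding vs mutation.
Step by step:
`x = [1, 2, 3]` → x = [1, 2, 3]
`y = [4, 5, 6]` → y = [4, 5, 6]
`swap_contents(x, y)` → no visible change to tracked variables
`print(x, y)` → prints [1, 2, 3] [4, 5, 6]
`x = [1, 2, 3]` → x = [1, 2, 3]
`y = [4, 5, 6]` → y = [4, 5, 6]
`swap_elements(x, y, 0, 0)` → x = [4, 2, 3]; y = [1, 5, 6]
`print(x, y)` → prints [4, 2, 3] [1, 5, 6]

Answer:
[1, 2, 3] [4, 5, 6]
[4, 2, 3] [1, 5, 6]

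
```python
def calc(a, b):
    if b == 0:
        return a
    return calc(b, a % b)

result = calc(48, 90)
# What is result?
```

calc(48, 90) -> calc(90, 48) -> calc(48, 42) -> calc(42, 6) -> calc(6, 0) -> 6

Answer: 6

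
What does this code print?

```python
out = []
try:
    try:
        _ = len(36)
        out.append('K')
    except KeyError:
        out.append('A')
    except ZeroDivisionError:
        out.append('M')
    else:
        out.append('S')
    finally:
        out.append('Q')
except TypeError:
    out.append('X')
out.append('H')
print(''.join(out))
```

Execution trace: 'Q' (inner finally) → 'X' (outer except TypeError) → 'H' (after the try/except). Output: QXH

Answer: QXH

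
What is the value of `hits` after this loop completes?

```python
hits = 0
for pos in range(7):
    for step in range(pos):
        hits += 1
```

Triangle number: 0+1+2+...+6
`hits` takes the values: 0 → 1 → 2 → 3 → 4 → 5 → 6 → 7 → 8 → 9 → 10 → 11 → 12 → 13 → 14 → 15 → 16 → 17 → 18 → 19 → 20 → 21

Answer: 21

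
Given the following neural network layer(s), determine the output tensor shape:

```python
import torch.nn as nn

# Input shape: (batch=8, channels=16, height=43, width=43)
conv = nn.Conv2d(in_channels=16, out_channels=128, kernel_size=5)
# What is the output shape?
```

Input: (8, 16, 43, 43) -> Output: (8, 128, 39, 39)

Answer: (8, 128, 39, 39)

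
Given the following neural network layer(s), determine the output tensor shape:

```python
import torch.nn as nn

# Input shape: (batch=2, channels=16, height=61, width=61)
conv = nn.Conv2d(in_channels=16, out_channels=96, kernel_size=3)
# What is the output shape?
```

Input: (2, 16, 61, 61) -> Output: (2, 96, 59, 59)

Answer: (2, 96, 59, 59)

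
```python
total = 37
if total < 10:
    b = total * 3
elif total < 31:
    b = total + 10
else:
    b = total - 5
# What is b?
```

Trace:
`total = 37` → total = 37
`if total < 10: ...` → total < 10 is False, total < 31 is False, take else branch → b = 32
So b = 32

Answer: 32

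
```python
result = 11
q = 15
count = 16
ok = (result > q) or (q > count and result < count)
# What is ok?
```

Trace:
`result = 11` → result = 11
`q = 15` → q = 15
`count = 16` → count = 16
`ok = (result > q) or (q > count and result < count)` → ok = False
So ok = False

Answer: False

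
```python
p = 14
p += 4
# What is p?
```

Trace:
`p = 14` → p = 14
`p += 4` → p = 18
So p = 18

Answer: 18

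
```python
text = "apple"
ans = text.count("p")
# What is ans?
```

Trace:
`text = "apple"` → text = 'apple'
`ans = text.count("p")` → ans = 2
So ans = 2

Answer: 2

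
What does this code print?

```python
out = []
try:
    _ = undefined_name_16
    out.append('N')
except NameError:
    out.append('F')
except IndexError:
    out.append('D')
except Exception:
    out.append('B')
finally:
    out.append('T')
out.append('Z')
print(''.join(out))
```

Execution trace: 'F' (except NameError) → 'T' (finally) → 'Z' (after the try/except). Output: FTZ

Answer: FTZ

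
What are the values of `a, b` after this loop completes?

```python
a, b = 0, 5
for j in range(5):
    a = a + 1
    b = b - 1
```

a goes 0→5, b goes 5→0
`a, b` takes the values: (0, 5) → (1, 5) → (1, 4) → (2, 4) → (2, 3) → (3, 3) → (3, 2) → (4, 2) → (4, 1) → (5, 1) → (5, 0)

Answer: 5, 0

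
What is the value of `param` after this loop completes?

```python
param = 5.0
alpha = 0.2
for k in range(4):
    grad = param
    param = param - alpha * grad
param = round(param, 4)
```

Gradient descent: w = 5.0 * (1 - 0.2)^4
`param` takes the values: 5.0 → 4.0 → 3.2 → 2.56 → 2.048

Answer: 2.048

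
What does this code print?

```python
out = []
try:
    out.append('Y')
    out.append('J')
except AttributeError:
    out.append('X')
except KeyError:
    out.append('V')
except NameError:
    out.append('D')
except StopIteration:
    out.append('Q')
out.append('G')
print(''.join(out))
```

Execution trace: 'Y' (try body) → 'J' (try body, no exception) → 'G' (after the try/except). Output: YJG

Answer: YJG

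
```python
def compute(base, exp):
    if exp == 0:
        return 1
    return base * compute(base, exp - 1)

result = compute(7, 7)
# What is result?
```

compute(7, 7) = 7 * 7 * 7 * 7 * 7 * 7 * 7 = 823543

Answer: 823543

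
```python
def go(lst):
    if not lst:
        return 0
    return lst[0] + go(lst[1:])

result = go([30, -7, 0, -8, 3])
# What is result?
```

30 + (-7) + 0 + (-8) + 3 + 0 = 18

Answer: 18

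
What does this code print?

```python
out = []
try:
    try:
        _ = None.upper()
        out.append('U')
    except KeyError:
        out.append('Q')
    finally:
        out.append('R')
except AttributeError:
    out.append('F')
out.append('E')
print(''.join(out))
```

Execution trace: 'R' (finally) → 'F' (outer except AttributeError) → 'E' (after the try/except). Output: RFE

Answer: RFE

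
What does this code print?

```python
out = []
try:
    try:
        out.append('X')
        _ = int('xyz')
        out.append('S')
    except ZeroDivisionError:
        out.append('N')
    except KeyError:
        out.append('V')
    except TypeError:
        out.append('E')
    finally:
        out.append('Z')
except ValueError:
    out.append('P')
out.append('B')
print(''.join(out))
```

Execution trace: 'X' (inner try body) → 'Z' (inner finally) → 'P' (outer except ValueError) → 'B' (after the try/except). Output: XZPB

Answer: XZPB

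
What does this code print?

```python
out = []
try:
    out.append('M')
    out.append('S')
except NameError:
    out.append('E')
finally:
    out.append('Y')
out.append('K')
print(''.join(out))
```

Execution trace: 'M' (try body) → 'S' (try body, no exception) → 'Y' (finally) → 'K' (after the try/except). Output: MSYK

Answer: MSYK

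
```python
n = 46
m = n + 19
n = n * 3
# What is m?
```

Trace:
`n = 46` → n = 46
`m = n + 19` → m = 65
`n = n * 3` → n = 138
So m = 65

Answer: 65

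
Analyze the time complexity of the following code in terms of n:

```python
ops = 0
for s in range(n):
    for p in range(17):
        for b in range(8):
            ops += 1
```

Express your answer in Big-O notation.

Each loop level contributes: n × 1 × 1. Multiplying the contributions gives O(n).

Answer: O(n)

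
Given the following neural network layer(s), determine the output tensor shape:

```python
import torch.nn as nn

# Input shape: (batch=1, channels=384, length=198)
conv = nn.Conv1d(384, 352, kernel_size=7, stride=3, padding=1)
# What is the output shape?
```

Input: (1, 384, 198) -> Output: (1, 352, 65)

Answer: (1, 352, 65)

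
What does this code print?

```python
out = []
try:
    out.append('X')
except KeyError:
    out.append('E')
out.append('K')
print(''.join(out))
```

Execution trace: 'X' (try body, no exception) → 'K' (after the try/except). Output: XK

Answer: XK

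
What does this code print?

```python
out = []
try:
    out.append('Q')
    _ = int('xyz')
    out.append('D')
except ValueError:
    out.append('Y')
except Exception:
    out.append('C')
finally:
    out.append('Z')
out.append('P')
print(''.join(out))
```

Execution trace: 'Q' (try body) → 'Y' (except ValueError) → 'Z' (finally) → 'P' (after the try/except). Output: QYZP

Answer: QYZP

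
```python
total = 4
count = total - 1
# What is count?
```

Trace:
`total = 4` → total = 4
`count = total - 1` → count = 3
So count = 3

Answer: 3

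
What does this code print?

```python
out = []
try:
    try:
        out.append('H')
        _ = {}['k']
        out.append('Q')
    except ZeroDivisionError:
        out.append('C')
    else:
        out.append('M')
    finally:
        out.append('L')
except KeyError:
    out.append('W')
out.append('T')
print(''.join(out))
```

Execution trace: 'H' (try body) → 'L' (finally) → 'W' (outer except KeyError) → 'T' (after the try/except). Output: HLWT

Answer: HLWT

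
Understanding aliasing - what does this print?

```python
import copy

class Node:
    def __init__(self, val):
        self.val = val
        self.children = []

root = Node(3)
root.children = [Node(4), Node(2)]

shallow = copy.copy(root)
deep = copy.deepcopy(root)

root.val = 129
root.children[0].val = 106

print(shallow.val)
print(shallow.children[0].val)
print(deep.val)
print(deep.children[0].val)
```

Key concept: deep copy with custom objects.
Step by step:
`root = Node(3)` → root = Node(val=3, children=[])
`root.children = [Node(4), Node(2)]` → root = Node(val=3, children=[Node(val=4, children=[]), Node(val=2, children=[])])
`shallow = copy.copy(root)` → shallow = Node(val=3, children=[Node(val=4, children=[]), Node(val=2, children=[])])
`deep = copy.deepcopy(root)` → deep = Node(val=3, children=[Node(val=4, children=[]), Node(val=2, children=[])])
`root.val = 129` → root = Node(val=129, children=[Node(val=4, children=[]), Node(val=2, children=[])])
`root.children[0].val = 106` → root = Node(val=129, children=[Node(val=106, children=[]), Node(val=2, children=[])]); shallow = Node(val=3, children=[Node(val=106, children=[]), Node(val=2, children=[])])
`print(shallow.val)` → prints 3
`print(shallow.children[0].val)` → prints 106
`print(deep.val)` → prints 3
`print(deep.children[0].val)` → prints 4

Answer:
3
106
3
4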